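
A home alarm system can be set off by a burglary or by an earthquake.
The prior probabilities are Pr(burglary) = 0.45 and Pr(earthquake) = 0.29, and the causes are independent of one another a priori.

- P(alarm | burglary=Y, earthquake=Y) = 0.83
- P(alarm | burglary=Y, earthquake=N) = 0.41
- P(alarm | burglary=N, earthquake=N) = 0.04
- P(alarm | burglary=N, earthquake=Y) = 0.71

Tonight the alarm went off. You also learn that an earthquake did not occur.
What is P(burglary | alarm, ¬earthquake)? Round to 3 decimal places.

P(burglary | alarm, ¬earthquake) ≈ 0.893

P(alarm | ¬earthquake) = 0.04·0.55 + 0.41·0.45 = 0.022000 + 0.184500 = 0.206500
The burglary-present share is 0.41·0.45 = 0.184500.
So P(burglary | alarm, ¬earthquake) = 0.184500/0.206500 ≈ 0.893.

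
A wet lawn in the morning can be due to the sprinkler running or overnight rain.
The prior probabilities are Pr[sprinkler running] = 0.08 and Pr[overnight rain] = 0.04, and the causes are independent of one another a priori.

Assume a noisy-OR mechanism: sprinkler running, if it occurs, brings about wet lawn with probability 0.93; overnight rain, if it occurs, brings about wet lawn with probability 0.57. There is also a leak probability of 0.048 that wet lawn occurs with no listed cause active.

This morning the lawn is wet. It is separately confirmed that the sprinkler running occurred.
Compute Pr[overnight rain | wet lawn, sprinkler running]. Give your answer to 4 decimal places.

Pr[overnight rain | wet lawn, sprinkler running] ≈ 0.0416

Under noisy-OR, P(wet lawn | causes) = 1 − (1−0.048)·∏(1−qᵢ) over the active causes.
P(wet lawn | sprinkler running) = 0.93336×0.96 + 0.971345×0.04 = 0.896026 + 0.038854 = 0.934880
Restricting to configurations with overnight rain present: 0.971345×0.04 = 0.038854.
P(overnight rain | wet lawn, sprinkler running) = 0.038854 / 0.934880 ≈ 0.0416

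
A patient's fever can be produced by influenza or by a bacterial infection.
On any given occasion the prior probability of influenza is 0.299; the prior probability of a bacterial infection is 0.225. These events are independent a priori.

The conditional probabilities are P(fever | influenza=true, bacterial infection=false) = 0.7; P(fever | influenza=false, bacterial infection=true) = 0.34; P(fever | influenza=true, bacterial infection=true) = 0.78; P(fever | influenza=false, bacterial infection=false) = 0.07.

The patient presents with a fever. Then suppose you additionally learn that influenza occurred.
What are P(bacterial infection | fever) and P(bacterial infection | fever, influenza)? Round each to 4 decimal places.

P(bacterial infection | fever) ≈ 0.3464; P(bacterial infection | fever, influenza) ≈ 0.2444

Numerator (weight on configurations with bacterial infection): 0.053627 + 0.052475 = 0.106102
Normalizer over all consistent configurations: 0.07*0.701*0.775 + 0.34*0.701*0.225 + 0.7*0.299*0.775 + 0.78*0.299*0.225 = 0.306339
P(bacterial infection | fever) = 0.106102/0.306339 ≈ 0.3464

Now also conditioning on influenza=true:
Enumerate both values of bacterial infection and weight by the priors:
  P(fever | influenza) = 0.7·0.775 + 0.78·0.225
        = 0.542500 + 0.175500 = 0.718000
The terms with bacterial infection present sum to 0.175500, so
  P(bacterial infection | fever, influenza) = 0.175500 / 0.718000 ≈ 0.2444
The drop from 0.3464 to 0.2444 is the explaining-away (discounting) effect.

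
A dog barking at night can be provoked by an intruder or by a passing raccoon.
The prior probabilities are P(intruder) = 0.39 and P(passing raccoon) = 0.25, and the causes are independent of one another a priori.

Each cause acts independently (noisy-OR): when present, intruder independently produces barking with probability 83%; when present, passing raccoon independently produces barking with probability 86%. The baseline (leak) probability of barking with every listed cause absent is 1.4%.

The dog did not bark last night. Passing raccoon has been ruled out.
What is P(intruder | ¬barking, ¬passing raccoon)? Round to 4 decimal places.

P(intruder | ¬barking, ¬passing raccoon) ≈ 0.0980

Under noisy-OR, P(barking | causes) = 1 − (1−0.014)·∏(1−qᵢ) over the active causes.
For the numerator, keep only intruder=true terms: 0.16762·0.39 = 0.065372
Denominator P(¬barking | ¬passing raccoon): 0.986·0.61 + 0.16762·0.39 = 0.666832
P(intruder | ¬barking, ¬passing raccoon) = 0.065372/0.666832 ≈ 0.0980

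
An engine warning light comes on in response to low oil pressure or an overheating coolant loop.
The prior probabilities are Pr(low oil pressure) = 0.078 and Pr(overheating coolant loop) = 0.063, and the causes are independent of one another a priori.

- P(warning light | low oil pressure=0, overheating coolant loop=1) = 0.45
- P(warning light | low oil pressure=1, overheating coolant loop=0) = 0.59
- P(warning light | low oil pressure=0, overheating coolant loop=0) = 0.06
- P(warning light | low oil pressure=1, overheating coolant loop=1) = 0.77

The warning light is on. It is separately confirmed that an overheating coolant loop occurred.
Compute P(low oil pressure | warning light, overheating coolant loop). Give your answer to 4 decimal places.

P(low oil pressure | warning light, overheating coolant loop) ≈ 0.1265

By total probability over both values of low oil pressure:
  P(warning light | overheating coolant loop) = 0.45×0.922 + 0.77×0.078
        = 0.414900 + 0.060060 = 0.474960
The terms with low oil pressure present sum to 0.060060, so
  P(low oil pressure | warning light, overheating coolant loop) = 0.060060 / 0.474960 ≈ 0.1265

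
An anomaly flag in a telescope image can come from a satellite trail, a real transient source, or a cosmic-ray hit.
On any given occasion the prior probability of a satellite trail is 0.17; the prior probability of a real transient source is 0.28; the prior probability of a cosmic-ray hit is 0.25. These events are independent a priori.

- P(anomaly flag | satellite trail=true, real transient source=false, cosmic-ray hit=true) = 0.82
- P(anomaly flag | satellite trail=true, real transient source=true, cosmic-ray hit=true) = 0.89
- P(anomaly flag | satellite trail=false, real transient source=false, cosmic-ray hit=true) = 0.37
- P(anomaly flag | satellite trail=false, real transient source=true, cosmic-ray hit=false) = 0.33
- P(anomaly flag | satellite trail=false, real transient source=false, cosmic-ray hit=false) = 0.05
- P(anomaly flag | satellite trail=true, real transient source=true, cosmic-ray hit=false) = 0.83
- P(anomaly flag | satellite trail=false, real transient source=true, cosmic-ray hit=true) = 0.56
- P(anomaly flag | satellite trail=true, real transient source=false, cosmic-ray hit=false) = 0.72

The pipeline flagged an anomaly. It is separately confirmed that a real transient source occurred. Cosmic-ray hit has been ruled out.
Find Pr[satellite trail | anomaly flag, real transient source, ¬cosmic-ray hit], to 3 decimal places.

P(anomaly flag | real transient source, ¬cosmic-ray hit) = 0.33*0.83 + 0.83*0.17 = 0.273900 + 0.141100 = 0.415000
The satellite trail-present share is 0.83*0.17 = 0.141100.
P(satellite trail | anomaly flag, real transient source, ¬cosmic-ray hit) = 0.141100 / 0.415000 ≈ 0.340

Pr[satellite trail | anomaly flag, real transient source, ¬cosmic-ray hit] ≈ 0.340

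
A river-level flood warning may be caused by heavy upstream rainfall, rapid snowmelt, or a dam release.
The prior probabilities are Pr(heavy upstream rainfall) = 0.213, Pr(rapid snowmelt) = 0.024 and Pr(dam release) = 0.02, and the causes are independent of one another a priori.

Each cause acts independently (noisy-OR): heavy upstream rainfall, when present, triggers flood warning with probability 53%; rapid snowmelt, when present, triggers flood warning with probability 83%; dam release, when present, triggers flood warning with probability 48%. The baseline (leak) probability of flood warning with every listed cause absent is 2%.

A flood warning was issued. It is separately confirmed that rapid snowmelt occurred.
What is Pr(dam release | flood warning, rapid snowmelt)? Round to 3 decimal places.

Under noisy-OR, P(flood warning | causes) = 1 − (1−0.02)·∏(1−qᵢ) over the active causes.
Enumerate the 4 (heavy upstream rainfall, dam release) configurations and weight by the priors:
  P(flood warning | rapid snowmelt) = 0.8334*0.787*0.98 + 0.913368*0.787*0.02 + 0.921698*0.213*0.98 + 0.959283*0.213*0.02
        = 0.642768 + 0.014376 + 0.192395 + 0.004087 = 0.853626
Configurations with dam release contribute 0.018463, so
  P(dam release | flood warning, rapid snowmelt) = 0.018463 / 0.853626 ≈ 0.022

Pr(dam release | flood warning, rapid snowmelt) ≈ 0.022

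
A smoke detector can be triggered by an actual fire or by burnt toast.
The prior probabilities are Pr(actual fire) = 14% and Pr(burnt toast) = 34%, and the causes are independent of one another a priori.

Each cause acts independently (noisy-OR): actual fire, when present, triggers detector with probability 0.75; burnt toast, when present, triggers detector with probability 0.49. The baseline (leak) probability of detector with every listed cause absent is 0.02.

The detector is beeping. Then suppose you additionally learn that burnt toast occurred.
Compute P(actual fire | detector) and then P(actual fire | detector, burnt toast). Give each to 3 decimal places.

P(actual fire | detector) ≈ 0.414; P(actual fire | detector, burnt toast) ≈ 0.222

Under noisy-OR, P(detector | causes) = 1 − (1−0.02)·∏(1−qᵢ) over the active causes.
P(detector) = 0.02×0.86×0.66 + 0.5002×0.86×0.34 + 0.755×0.14×0.66 + 0.87505×0.14×0.34 = 0.011352 + 0.146258 + 0.069762 + 0.041652 = 0.269024
The actual fire-present share is 0.069762 + 0.041652 = 0.111414.
So P(actual fire | detector) = 0.111414/0.269024 ≈ 0.414.

Now also conditioning on burnt toast=true:
P(detector | burnt toast) = 0.5002·0.86 + 0.87505·0.14 = 0.430172 + 0.122507 = 0.552679
Of this, 0.122507 comes from 0.87505·0.14 (the actual fire=true cases).
So P(actual fire | detector, burnt toast) = 0.122507/0.552679 ≈ 0.222.
The drop from 0.414 to 0.222 is the explaining-away (discounting) effect.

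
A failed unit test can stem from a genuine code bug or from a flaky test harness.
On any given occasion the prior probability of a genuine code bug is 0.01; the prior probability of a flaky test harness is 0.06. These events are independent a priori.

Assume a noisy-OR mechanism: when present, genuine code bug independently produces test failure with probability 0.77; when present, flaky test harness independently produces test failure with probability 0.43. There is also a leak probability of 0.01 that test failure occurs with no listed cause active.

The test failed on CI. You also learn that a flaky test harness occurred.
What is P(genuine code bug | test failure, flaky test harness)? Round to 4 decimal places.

Under noisy-OR, P(test failure | causes) = 1 − (1−0.01)·∏(1−qᵢ) over the active causes.
P(test failure | flaky test harness) = 0.4357·0.99 + 0.870211·0.01 = 0.431343 + 0.008702 = 0.440045
Restricting to configurations with genuine code bug present: 0.870211·0.01 = 0.008702.
P(genuine code bug | test failure, flaky test harness) = 0.008702 / 0.440045 ≈ 0.0198

P(genuine code bug | test failure, flaky test harness) ≈ 0.0198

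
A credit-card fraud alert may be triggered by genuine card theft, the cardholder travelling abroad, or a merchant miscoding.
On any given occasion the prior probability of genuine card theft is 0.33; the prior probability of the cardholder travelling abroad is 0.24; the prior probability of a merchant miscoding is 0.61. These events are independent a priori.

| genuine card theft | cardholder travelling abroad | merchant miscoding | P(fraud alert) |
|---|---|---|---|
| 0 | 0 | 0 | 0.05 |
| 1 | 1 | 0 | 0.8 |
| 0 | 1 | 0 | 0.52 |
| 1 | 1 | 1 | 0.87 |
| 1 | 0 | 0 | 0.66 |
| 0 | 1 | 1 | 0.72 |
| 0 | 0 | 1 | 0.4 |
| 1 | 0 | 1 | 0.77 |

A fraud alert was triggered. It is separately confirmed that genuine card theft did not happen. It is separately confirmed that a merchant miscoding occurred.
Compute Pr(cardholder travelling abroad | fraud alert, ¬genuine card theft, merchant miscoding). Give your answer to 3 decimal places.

Pr(cardholder travelling abroad | fraud alert, ¬genuine card theft, merchant miscoding) ≈ 0.362

For the numerator, keep only cardholder travelling abroad=true terms: 0.72·0.24 = 0.172800
Normalizer over all consistent configurations: 0.4·0.76 + 0.72·0.24 = 0.476800
P(cardholder travelling abroad | fraud alert, ¬genuine card theft, merchant miscoding) = 0.172800/0.476800 ≈ 0.362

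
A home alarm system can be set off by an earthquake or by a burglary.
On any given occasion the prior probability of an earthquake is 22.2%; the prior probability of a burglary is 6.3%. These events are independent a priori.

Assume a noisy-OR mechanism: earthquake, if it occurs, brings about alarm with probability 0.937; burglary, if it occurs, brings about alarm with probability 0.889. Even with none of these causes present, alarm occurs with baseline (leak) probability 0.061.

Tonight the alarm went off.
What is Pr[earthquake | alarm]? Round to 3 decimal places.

Pr[earthquake | alarm] ≈ 0.703

Under noisy-OR, P(alarm | causes) = 1 − (1−0.061)·∏(1−qᵢ) over the active causes.
Enumerate the 4 (earthquake, burglary) configurations and weight by the priors:
  P(alarm) = 0.061×0.778×0.937 + 0.895771×0.778×0.063 + 0.940843×0.222×0.937 + 0.993434×0.222×0.063
        = 0.044468 + 0.043905 + 0.195709 + 0.013894 = 0.297976
The terms with earthquake present sum to 0.209603, so
  P(earthquake | alarm) = 0.209603 / 0.297976 ≈ 0.703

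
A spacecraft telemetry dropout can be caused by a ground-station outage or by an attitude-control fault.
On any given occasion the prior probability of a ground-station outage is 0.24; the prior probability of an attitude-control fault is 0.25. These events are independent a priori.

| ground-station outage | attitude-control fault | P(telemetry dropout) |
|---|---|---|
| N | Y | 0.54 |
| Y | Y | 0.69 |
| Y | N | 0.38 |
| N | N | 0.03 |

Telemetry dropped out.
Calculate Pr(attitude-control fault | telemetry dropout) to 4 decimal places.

Pr(attitude-control fault | telemetry dropout) ≈ 0.6275

By total probability over the 4 (ground-station outage, attitude-control fault) configurations:
  P(telemetry dropout) = 0.03·0.76·0.75 + 0.54·0.76·0.25 + 0.38·0.24·0.75 + 0.69·0.24·0.25
        = 0.017100 + 0.102600 + 0.068400 + 0.041400 = 0.229500
Keeping only the attitude-control fault-present terms gives 0.144000, so
  P(attitude-control fault | telemetry dropout) = 0.144000 / 0.229500 ≈ 0.6275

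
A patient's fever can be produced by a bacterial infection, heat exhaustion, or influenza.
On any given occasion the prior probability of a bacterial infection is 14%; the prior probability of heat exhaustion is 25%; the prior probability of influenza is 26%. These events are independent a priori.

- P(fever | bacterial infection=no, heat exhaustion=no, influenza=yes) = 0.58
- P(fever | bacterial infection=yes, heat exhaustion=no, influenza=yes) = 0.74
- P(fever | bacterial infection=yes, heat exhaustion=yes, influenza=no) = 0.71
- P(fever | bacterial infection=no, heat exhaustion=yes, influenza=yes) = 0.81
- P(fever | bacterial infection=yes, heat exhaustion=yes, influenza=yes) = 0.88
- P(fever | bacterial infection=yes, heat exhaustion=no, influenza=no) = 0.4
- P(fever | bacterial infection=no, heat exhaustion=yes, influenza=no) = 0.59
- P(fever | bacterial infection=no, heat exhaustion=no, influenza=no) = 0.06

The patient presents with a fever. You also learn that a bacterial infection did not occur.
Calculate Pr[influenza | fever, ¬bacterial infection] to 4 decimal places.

Pr[influenza | fever, ¬bacterial infection] ≈ 0.5378

P(fever | ¬bacterial infection) = 0.06·0.75·0.74 + 0.58·0.75·0.26 + 0.59·0.25·0.74 + 0.81·0.25·0.26 = 0.033300 + 0.113100 + 0.109150 + 0.052650 = 0.308200
The influenza-present share is 0.113100 + 0.052650 = 0.165750.
So P(influenza | fever, ¬bacterial infection) = 0.165750/0.308200 ≈ 0.5378.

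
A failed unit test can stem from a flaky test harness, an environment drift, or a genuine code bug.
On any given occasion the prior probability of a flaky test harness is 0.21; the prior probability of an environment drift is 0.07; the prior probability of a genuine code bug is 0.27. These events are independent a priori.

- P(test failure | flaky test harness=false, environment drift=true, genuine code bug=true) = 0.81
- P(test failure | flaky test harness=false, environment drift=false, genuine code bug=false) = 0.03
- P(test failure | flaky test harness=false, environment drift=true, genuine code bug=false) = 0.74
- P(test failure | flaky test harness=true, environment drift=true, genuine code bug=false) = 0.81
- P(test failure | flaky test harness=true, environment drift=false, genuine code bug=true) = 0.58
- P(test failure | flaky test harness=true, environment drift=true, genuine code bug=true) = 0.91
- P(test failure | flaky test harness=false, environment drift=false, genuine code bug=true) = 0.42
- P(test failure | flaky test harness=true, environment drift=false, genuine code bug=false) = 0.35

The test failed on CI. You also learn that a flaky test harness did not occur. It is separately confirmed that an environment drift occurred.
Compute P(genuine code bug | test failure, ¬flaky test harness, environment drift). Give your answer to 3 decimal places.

P(genuine code bug | test failure, ¬flaky test harness, environment drift) ≈ 0.288

Enumerate both values of genuine code bug and weight by the priors:
  P(test failure | ¬flaky test harness, environment drift) = 0.74·0.73 + 0.81·0.27
        = 0.540200 + 0.218700 = 0.758900
Configurations with genuine code bug contribute 0.218700, so
  P(genuine code bug | test failure, ¬flaky test harness, environment drift) = 0.218700 / 0.758900 ≈ 0.288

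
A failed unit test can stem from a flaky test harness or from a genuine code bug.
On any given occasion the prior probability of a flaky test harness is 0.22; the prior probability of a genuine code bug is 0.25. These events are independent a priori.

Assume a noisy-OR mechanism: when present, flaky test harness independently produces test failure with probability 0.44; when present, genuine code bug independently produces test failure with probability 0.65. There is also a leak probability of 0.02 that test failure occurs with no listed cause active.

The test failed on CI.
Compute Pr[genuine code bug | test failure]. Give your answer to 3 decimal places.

Under noisy-OR, P(test failure | causes) = 1 − (1−0.02)·∏(1−qᵢ) over the active causes.
Enumerate the 4 (flaky test harness, genuine code bug) configurations and weight by the priors:
  P(test failure) = 0.02×0.78×0.75 + 0.657×0.78×0.25 + 0.4512×0.22×0.75 + 0.80792×0.22×0.25
        = 0.011700 + 0.128115 + 0.074448 + 0.044436 = 0.258699
Keeping only the genuine code bug-present terms gives 0.172551, so
  P(genuine code bug | test failure) = 0.172551 / 0.258699 ≈ 0.667

Pr[genuine code bug | test failure] ≈ 0.667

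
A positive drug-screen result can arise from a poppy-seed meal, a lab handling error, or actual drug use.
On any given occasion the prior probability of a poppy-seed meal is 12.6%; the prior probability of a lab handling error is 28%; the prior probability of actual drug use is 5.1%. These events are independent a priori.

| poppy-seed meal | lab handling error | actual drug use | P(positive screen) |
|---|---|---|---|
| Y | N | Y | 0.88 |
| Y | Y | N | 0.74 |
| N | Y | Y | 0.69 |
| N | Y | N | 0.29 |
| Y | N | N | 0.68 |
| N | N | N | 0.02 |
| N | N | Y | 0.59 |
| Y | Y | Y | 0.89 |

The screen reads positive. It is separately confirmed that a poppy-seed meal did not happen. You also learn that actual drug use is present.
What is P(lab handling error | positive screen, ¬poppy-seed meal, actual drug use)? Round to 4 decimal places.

Weight on lab handling error=true, given the evidence: 0.69*0.28 = 0.193200
Denominator P(positive screen | ¬poppy-seed meal, actual drug use): 0.59*0.72 + 0.69*0.28 = 0.618000
P(lab handling error | positive screen, ¬poppy-seed meal, actual drug use) = 0.193200/0.618000 ≈ 0.3126

P(lab handling error | positive screen, ¬poppy-seed meal, actual drug use) ≈ 0.3126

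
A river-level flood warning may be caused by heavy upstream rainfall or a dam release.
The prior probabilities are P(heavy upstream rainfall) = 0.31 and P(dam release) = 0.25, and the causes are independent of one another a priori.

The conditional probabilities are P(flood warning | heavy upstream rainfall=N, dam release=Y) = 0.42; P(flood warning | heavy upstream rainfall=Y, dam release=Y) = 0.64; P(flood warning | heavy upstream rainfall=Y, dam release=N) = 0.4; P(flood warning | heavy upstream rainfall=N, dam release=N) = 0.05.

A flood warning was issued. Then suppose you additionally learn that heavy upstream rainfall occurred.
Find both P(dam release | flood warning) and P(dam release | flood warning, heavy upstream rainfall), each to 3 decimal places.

P(dam release | flood warning) ≈ 0.507; P(dam release | flood warning, heavy upstream rainfall) ≈ 0.348

By total probability over the 4 (heavy upstream rainfall, dam release) configurations:
  P(flood warning) = 0.05*0.69*0.75 + 0.42*0.69*0.25 + 0.4*0.31*0.75 + 0.64*0.31*0.25
        = 0.025875 + 0.072450 + 0.093000 + 0.049600 = 0.240925
The terms with dam release present sum to 0.122050, so
  P(dam release | flood warning) = 0.122050 / 0.240925 ≈ 0.507

With the extra evidence:
Enumerate both values of dam release and weight by the priors:
  P(flood warning | heavy upstream rainfall) = 0.4*0.75 + 0.64*0.25
        = 0.300000 + 0.160000 = 0.460000
Keeping only the dam release-present terms gives 0.160000, so
  P(dam release | flood warning, heavy upstream rainfall) = 0.160000 / 0.460000 ≈ 0.348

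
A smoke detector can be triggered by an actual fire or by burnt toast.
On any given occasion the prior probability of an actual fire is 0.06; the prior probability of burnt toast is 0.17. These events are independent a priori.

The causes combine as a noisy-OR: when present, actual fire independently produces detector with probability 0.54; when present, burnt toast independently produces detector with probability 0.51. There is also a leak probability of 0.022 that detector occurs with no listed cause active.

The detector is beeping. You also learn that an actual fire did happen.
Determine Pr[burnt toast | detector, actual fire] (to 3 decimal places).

Under noisy-OR, P(detector | causes) = 1 − (1−0.022)·∏(1−qᵢ) over the active causes.
By total probability over both values of burnt toast:
  P(detector | actual fire) = 0.55012×0.83 + 0.779559×0.17
        = 0.456600 + 0.132525 = 0.589125
Keeping only the burnt toast-present terms gives 0.132525, so
  P(burnt toast | detector, actual fire) = 0.132525 / 0.589125 ≈ 0.225

Pr[burnt toast | detector, actual fire] ≈ 0.225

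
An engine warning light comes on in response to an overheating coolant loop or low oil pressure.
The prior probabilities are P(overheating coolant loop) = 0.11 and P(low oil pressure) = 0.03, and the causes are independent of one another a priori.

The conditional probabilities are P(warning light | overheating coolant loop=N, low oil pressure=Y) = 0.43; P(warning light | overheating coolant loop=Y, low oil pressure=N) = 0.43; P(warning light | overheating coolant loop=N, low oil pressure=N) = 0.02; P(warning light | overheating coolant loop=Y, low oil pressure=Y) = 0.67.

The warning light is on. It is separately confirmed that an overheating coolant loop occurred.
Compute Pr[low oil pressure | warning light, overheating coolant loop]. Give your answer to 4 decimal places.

Pr[low oil pressure | warning light, overheating coolant loop] ≈ 0.0460

Weight on low oil pressure=true, given the evidence: 0.67·0.03 = 0.020100
The normalizing constant is 0.43·0.97 + 0.67·0.03 = 0.437200
Posterior = 0.020100 / 0.437200 ≈ 0.0460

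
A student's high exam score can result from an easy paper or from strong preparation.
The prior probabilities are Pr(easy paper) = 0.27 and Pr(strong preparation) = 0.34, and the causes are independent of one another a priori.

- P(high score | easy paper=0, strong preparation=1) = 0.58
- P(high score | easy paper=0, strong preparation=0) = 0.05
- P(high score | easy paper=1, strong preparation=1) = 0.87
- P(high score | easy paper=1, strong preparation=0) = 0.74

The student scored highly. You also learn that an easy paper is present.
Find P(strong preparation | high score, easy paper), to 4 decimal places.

By total probability over both values of strong preparation:
  P(high score | easy paper) = 0.74*0.66 + 0.87*0.34
        = 0.488400 + 0.295800 = 0.784200
Configurations with strong preparation contribute 0.295800, so
  P(strong preparation | high score, easy paper) = 0.295800 / 0.784200 ≈ 0.3772

P(strong preparation | high score, easy paper) ≈ 0.3772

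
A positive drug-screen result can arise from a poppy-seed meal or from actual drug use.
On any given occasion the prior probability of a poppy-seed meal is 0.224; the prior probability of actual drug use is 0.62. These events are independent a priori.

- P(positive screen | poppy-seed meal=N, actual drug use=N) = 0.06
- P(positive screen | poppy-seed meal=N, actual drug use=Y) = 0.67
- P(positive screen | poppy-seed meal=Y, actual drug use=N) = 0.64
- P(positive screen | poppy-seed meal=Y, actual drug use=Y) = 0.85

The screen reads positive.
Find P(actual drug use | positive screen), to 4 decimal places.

Enumerate the 4 (poppy-seed meal, actual drug use) configurations and weight by the priors:
  P(positive screen) = 0.06*0.776*0.38 + 0.67*0.776*0.62 + 0.64*0.224*0.38 + 0.85*0.224*0.62
        = 0.017693 + 0.322350 + 0.054477 + 0.118048 = 0.512568
Configurations with actual drug use contribute 0.440398, so
  P(actual drug use | positive screen) = 0.440398 / 0.512568 ≈ 0.8592

P(actual drug use | positive screen) ≈ 0.8592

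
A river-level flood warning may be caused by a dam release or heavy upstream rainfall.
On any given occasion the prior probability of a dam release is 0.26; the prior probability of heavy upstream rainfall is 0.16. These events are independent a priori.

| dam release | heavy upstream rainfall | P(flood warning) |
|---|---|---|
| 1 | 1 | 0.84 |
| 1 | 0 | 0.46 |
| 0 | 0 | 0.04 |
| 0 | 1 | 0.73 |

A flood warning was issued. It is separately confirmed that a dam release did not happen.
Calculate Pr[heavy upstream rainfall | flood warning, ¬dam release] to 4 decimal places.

Pr[heavy upstream rainfall | flood warning, ¬dam release] ≈ 0.7766

By total probability over both values of heavy upstream rainfall:
  P(flood warning | ¬dam release) = 0.04*0.84 + 0.73*0.16
        = 0.033600 + 0.116800 = 0.150400
Keeping only the heavy upstream rainfall-present terms gives 0.116800, so
  P(heavy upstream rainfall | flood warning, ¬dam release) = 0.116800 / 0.150400 ≈ 0.7766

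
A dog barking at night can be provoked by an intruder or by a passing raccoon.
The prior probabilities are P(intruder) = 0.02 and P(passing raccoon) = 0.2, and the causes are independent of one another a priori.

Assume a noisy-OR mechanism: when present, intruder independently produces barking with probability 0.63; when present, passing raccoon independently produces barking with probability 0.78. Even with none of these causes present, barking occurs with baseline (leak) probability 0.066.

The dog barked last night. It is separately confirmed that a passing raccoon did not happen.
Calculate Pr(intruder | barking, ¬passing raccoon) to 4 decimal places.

Pr(intruder | barking, ¬passing raccoon) ≈ 0.1683

Under noisy-OR, P(barking | causes) = 1 − (1−0.066)·∏(1−qᵢ) over the active causes.
Weight on intruder=true, given the evidence: 0.65442×0.02 = 0.013088
Normalizer over all consistent configurations: 0.066×0.98 + 0.65442×0.02 = 0.077768
Posterior = 0.013088 / 0.077768 ≈ 0.1683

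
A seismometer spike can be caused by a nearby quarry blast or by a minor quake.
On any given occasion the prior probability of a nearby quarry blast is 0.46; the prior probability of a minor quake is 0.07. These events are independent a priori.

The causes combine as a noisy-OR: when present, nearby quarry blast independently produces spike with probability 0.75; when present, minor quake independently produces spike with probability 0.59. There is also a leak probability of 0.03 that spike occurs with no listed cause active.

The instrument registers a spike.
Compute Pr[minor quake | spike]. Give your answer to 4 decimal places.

Pr[minor quake | spike] ≈ 0.1324

Under noisy-OR, P(spike | causes) = 1 − (1−0.03)·∏(1−qᵢ) over the active causes.
For the numerator, keep only minor quake=true terms: 0.022767 + 0.028999 = 0.051766
The normalizing constant is 0.03*0.54*0.93 + 0.6023*0.54*0.07 + 0.7575*0.46*0.93 + 0.900575*0.46*0.07 = 0.390891
Posterior = 0.051766 / 0.390891 ≈ 0.1324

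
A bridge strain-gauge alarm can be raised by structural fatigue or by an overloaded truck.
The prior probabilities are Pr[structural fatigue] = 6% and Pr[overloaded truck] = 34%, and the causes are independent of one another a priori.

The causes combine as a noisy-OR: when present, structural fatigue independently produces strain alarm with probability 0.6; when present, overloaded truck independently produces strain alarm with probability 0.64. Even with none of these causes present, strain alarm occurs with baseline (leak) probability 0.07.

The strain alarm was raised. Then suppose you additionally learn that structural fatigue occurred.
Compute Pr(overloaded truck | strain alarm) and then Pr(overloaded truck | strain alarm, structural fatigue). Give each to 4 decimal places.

Under noisy-OR, P(strain alarm | causes) = 1 − (1−0.07)·∏(1−qᵢ) over the active causes.
Numerator (weight on configurations with overloaded truck): 0.212598 + 0.017668 = 0.230266
Denominator P(strain alarm): 0.07*0.94*0.66 + 0.6652*0.94*0.34 + 0.628*0.06*0.66 + 0.86608*0.06*0.34 = 0.298563
P(overloaded truck | strain alarm) = 0.230266/0.298563 ≈ 0.7712

With the extra evidence:
P(strain alarm | structural fatigue) = 0.628×0.66 + 0.86608×0.34 = 0.414480 + 0.294467 = 0.708947
The overloaded truck-present share is 0.86608×0.34 = 0.294467.
Hence the posterior is 0.294467/0.708947 ≈ 0.4154.
The drop from 0.7712 to 0.4154 is the explaining-away (discounting) effect.

Pr(overloaded truck | strain alarm) ≈ 0.7712; Pr(overloaded truck | strain alarm, structural fatigue) ≈ 0.4154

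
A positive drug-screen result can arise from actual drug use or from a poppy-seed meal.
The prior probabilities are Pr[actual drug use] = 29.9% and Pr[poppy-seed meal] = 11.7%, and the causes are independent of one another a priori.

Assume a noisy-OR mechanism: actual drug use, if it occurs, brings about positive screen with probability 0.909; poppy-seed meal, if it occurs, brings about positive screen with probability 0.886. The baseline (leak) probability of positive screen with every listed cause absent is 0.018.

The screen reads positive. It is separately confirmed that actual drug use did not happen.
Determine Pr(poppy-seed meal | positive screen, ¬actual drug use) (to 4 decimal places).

Pr(poppy-seed meal | positive screen, ¬actual drug use) ≈ 0.8673

Under noisy-OR, P(positive screen | causes) = 1 − (1−0.018)·∏(1−qᵢ) over the active causes.
Numerator (weight on configurations with poppy-seed meal): 0.888052·0.117 = 0.103902
Denominator P(positive screen | ¬actual drug use): 0.018·0.883 + 0.888052·0.117 = 0.119796
Posterior = 0.103902 / 0.119796 ≈ 0.8673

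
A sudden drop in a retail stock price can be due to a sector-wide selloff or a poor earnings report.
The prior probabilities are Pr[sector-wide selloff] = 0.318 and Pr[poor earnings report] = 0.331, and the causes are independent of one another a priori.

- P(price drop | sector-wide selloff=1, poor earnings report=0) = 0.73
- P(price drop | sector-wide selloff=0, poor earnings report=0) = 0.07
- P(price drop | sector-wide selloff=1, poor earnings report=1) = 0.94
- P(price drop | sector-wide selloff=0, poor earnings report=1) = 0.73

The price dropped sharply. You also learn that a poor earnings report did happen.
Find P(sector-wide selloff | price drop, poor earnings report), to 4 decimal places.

P(price drop | poor earnings report) = 0.73·0.682 + 0.94·0.318 = 0.497860 + 0.298920 = 0.796780
Of this, 0.298920 comes from 0.94·0.318 (the sector-wide selloff=true cases).
P(sector-wide selloff | price drop, poor earnings report) = 0.298920 / 0.796780 ≈ 0.3752

P(sector-wide selloff | price drop, poor earnings report) ≈ 0.3752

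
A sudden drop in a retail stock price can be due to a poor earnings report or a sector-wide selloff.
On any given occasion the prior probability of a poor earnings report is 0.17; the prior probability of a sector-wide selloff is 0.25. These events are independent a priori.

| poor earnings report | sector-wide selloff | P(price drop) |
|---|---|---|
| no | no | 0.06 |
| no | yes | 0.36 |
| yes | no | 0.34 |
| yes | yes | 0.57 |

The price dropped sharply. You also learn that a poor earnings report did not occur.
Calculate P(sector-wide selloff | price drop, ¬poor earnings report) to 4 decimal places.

P(sector-wide selloff | price drop, ¬poor earnings report) ≈ 0.6667

Sum P(price drop|·) weighted by the priors over both values of sector-wide selloff:
  P(price drop | ¬poor earnings report) = 0.06×0.75 + 0.36×0.25
        = 0.045000 + 0.090000 = 0.135000
The terms with sector-wide selloff present sum to 0.090000, so
  P(sector-wide selloff | price drop, ¬poor earnings report) = 0.090000 / 0.135000 ≈ 0.6667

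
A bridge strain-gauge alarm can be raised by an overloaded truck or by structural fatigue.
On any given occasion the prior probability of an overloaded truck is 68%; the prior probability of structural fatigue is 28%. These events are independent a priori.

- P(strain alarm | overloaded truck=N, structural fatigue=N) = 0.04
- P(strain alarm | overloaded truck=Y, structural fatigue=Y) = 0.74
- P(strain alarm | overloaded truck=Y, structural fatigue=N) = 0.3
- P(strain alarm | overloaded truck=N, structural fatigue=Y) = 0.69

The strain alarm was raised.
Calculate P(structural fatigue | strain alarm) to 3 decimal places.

Numerator (weight on configurations with structural fatigue): 0.061824 + 0.140896 = 0.202720
Normalizer over all consistent configurations: 0.04*0.32*0.72 + 0.69*0.32*0.28 + 0.3*0.68*0.72 + 0.74*0.68*0.28 = 0.358816
Posterior = 0.202720 / 0.358816 ≈ 0.565

P(structural fatigue | strain alarm) ≈ 0.565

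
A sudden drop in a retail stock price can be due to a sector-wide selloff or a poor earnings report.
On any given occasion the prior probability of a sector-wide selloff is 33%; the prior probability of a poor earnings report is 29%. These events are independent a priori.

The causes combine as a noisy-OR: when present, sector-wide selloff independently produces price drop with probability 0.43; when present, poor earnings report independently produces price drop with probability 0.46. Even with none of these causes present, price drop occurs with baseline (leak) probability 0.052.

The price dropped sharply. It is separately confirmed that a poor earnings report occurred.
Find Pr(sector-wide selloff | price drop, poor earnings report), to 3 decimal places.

Pr(sector-wide selloff | price drop, poor earnings report) ≈ 0.417

Under noisy-OR, P(price drop | causes) = 1 − (1−0.052)·∏(1−qᵢ) over the active causes.
Weight on sector-wide selloff=true, given the evidence: 0.708206·0.33 = 0.233708
Normalizer over all consistent configurations: 0.48808·0.67 + 0.708206·0.33 = 0.560722
P(sector-wide selloff | price drop, poor earnings report) = 0.233708/0.560722 ≈ 0.417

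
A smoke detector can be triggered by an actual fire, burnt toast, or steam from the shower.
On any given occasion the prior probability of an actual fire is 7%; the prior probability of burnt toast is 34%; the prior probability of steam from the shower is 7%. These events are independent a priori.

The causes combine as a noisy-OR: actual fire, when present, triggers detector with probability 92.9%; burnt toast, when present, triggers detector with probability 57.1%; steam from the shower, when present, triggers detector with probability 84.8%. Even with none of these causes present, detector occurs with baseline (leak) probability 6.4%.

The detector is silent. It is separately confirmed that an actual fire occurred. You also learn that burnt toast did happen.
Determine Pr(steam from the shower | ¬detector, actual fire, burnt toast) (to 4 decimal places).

Under noisy-OR, P(detector | causes) = 1 − (1−0.064)·∏(1−qᵢ) over the active causes.
P(¬detector | actual fire, burnt toast) = 0.02851·0.93 + 0.004333·0.07 = 0.026514 + 0.000303 = 0.026817
Of this, 0.000303 comes from 0.004333·0.07 (the steam from the shower=true cases).
So P(steam from the shower | ¬detector, actual fire, burnt toast) = 0.000303/0.026817 ≈ 0.0113.

Pr(steam from the shower | ¬detector, actual fire, burnt toast) ≈ 0.0113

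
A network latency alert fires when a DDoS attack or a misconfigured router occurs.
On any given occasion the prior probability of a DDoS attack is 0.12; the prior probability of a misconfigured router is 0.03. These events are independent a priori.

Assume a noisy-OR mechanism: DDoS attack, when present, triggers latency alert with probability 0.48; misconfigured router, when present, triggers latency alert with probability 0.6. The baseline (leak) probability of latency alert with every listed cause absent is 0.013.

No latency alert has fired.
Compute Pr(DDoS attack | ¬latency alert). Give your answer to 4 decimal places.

Under noisy-OR, P(latency alert | causes) = 1 − (1−0.013)·∏(1−qᵢ) over the active causes.
Numerator (weight on configurations with DDoS attack): 0.059741 + 0.000739 = 0.060480
Normalizer over all consistent configurations: 0.987·0.88·0.97 + 0.3948·0.88·0.03 + 0.51324·0.12·0.97 + 0.205296·0.12·0.03 = 0.913406
Posterior = 0.060480 / 0.913406 ≈ 0.0662

Pr(DDoS attack | ¬latency alert) ≈ 0.0662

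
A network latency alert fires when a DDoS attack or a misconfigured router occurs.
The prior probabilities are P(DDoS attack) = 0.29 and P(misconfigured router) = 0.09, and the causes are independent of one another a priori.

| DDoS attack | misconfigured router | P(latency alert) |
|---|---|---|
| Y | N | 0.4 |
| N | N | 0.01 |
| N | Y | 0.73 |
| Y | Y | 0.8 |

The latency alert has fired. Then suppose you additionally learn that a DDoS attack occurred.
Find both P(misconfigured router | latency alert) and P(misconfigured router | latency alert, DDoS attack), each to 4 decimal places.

P(misconfigured router | latency alert) ≈ 0.3761; P(misconfigured router | latency alert, DDoS attack) ≈ 0.1651

P(latency alert) = 0.01·0.71·0.91 + 0.73·0.71·0.09 + 0.4·0.29·0.91 + 0.8·0.29·0.09 = 0.006461 + 0.046647 + 0.105560 + 0.020880 = 0.179548
The misconfigured router-present share is 0.046647 + 0.020880 = 0.067527.
So P(misconfigured router | latency alert) = 0.067527/0.179548 ≈ 0.3761.

With the extra evidence:
Numerator (weight on configurations with misconfigured router): 0.8×0.09 = 0.072000
The normalizing constant is 0.4×0.91 + 0.8×0.09 = 0.436000
Posterior = 0.072000 / 0.436000 ≈ 0.1651
Conditioning on DDoS attack lowers the posterior on misconfigured router: the classic explaining-away effect in a common-effect structure.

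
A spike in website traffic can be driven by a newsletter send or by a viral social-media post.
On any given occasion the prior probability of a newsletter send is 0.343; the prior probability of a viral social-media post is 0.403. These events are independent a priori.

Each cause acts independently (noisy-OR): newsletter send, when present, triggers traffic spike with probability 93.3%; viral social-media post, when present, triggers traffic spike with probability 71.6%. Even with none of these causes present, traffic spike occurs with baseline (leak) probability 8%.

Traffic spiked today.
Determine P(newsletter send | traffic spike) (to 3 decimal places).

P(newsletter send | traffic spike) ≈ 0.591

Under noisy-OR, P(traffic spike | causes) = 1 − (1−0.08)·∏(1−qᵢ) over the active causes.
P(traffic spike) = 0.08×0.657×0.597 + 0.73872×0.657×0.403 + 0.93836×0.343×0.597 + 0.982494×0.343×0.403 = 0.031378 + 0.195592 + 0.192149 + 0.135809 = 0.554928
Restricting to configurations with newsletter send present: 0.192149 + 0.135809 = 0.327958.
So P(newsletter send | traffic spike) = 0.327958/0.554928 ≈ 0.591.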